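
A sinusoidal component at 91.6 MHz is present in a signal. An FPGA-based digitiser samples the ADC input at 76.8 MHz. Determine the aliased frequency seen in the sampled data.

14.8 MHz

91.6 MHz mod fs = 14.8 MHz.
14.8 MHz ≤ fs/2 = 38.4 MHz, appears at 14.8 MHz.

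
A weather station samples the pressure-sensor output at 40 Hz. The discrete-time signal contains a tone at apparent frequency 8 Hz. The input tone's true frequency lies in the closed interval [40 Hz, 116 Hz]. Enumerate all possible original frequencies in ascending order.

48 Hz, 72 Hz, 88 Hz, 112 Hz

Frequencies that alias to 8 Hz are k·fs ± 8 Hz for integer k ≥ 0.
k=0: 8 Hz.
k=1: 32 Hz, 48 Hz.
k=2: 72 Hz, 88 Hz.
k=3: 112 Hz, 128 Hz.
k=4: 152 Hz, 168 Hz.
Within [40 Hz, 116 Hz]: 48 Hz, 72 Hz, 88 Hz, 112 Hz.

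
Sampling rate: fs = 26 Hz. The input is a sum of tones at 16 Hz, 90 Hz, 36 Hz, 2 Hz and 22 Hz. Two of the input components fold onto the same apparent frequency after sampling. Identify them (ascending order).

fs/2 = 13 Hz.
16 Hz > fs/2 = 13 Hz, folds to fs − 16 Hz = 10 Hz.
90 Hz mod fs = 12 Hz.
12 Hz ≤ fs/2 = 13 Hz, appears at 12 Hz.
36 Hz mod fs = 10 Hz.
10 Hz ≤ fs/2 = 13 Hz, appears at 10 Hz.
2 Hz ≤ fs/2 = 13 Hz, passes unchanged.
22 Hz > fs/2 = 13 Hz, folds to fs − 22 Hz = 4 Hz.
16 Hz and 36 Hz both map to 10 Hz.

16 Hz, 36 Hz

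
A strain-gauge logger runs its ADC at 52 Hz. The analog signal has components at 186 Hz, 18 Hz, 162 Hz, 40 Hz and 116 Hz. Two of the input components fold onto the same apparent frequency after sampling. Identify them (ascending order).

fs/2 = 26 Hz.
186 Hz mod fs = 30 Hz.
30 Hz > fs/2 = 26 Hz, folds to fs − 30 Hz = 22 Hz.
18 Hz ≤ fs/2 = 26 Hz, passes unchanged.
162 Hz mod fs = 6 Hz.
6 Hz ≤ fs/2 = 26 Hz, appears at 6 Hz.
40 Hz > fs/2 = 26 Hz, folds to fs − 40 Hz = 12 Hz.
116 Hz mod fs = 12 Hz.
12 Hz ≤ fs/2 = 26 Hz, appears at 12 Hz.
40 Hz and 116 Hz both map to 12 Hz.

40 Hz, 116 Hz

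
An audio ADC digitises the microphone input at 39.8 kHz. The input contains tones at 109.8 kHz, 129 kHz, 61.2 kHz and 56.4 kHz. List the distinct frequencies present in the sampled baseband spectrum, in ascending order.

fs/2 = 19.9 kHz.
109.8 kHz mod fs = 30.2 kHz.
30.2 kHz > fs/2 = 19.9 kHz, folds to fs − 30.2 kHz = 9.6 kHz.
129 kHz mod fs = 9.6 kHz.
9.6 kHz ≤ fs/2 = 19.9 kHz, appears at 9.6 kHz.
61.2 kHz mod fs = 21.4 kHz.
21.4 kHz > fs/2 = 19.9 kHz, folds to fs − 21.4 kHz = 18.4 kHz.
56.4 kHz mod fs = 16.6 kHz.
16.6 kHz ≤ fs/2 = 19.9 kHz, appears at 16.6 kHz.
Distinct values: {9.6 kHz, 16.6 kHz, 18.4 kHz}.

9.6 kHz, 16.6 kHz, 18.4 kHz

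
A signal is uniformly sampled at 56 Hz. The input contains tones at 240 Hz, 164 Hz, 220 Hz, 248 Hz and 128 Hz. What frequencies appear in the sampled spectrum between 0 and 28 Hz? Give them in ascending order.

4 Hz, 16 Hz, 24 Hz

fs/2 = 28 Hz.
240 Hz mod fs = 16 Hz.
16 Hz ≤ fs/2 = 28 Hz, appears at 16 Hz.
164 Hz mod fs = 52 Hz.
52 Hz > fs/2 = 28 Hz, folds to fs − 52 Hz = 4 Hz.
220 Hz mod fs = 52 Hz.
52 Hz > fs/2 = 28 Hz, folds to fs − 52 Hz = 4 Hz.
248 Hz mod fs = 24 Hz.
24 Hz ≤ fs/2 = 28 Hz, appears at 24 Hz.
128 Hz mod fs = 16 Hz.
16 Hz ≤ fs/2 = 28 Hz, appears at 16 Hz.
Distinct values: {4 Hz, 16 Hz, 24 Hz}.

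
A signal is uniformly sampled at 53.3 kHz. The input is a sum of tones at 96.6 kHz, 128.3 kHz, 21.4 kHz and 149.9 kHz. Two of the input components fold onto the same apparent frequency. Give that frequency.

fs/2 = 26.65 kHz.
96.6 kHz mod fs = 43.3 kHz.
43.3 kHz > fs/2 = 26.65 kHz, folds to fs − 43.3 kHz = 10 kHz.
128.3 kHz mod fs = 21.7 kHz.
21.7 kHz ≤ fs/2 = 26.65 kHz, appears at 21.7 kHz.
21.4 kHz ≤ fs/2 = 26.65 kHz, passes unchanged.
149.9 kHz mod fs = 43.3 kHz.
43.3 kHz > fs/2 = 26.65 kHz, folds to fs − 43.3 kHz = 10 kHz.
96.6 kHz and 149.9 kHz both map to 10 kHz.

10 kHz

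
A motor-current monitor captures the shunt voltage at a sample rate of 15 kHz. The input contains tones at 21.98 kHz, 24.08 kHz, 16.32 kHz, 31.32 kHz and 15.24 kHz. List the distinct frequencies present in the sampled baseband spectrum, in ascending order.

0.24 kHz, 1.32 kHz, 5.92 kHz, 6.98 kHz

fs/2 = 7.5 kHz.
21.98 kHz mod fs = 6.98 kHz.
6.98 kHz ≤ fs/2 = 7.5 kHz, appears at 6.98 kHz.
24.08 kHz mod fs = 9.08 kHz.
9.08 kHz > fs/2 = 7.5 kHz, folds to fs − 9.08 kHz = 5.92 kHz.
16.32 kHz mod fs = 1.32 kHz.
1.32 kHz ≤ fs/2 = 7.5 kHz, appears at 1.32 kHz.
31.32 kHz mod fs = 1.32 kHz.
1.32 kHz ≤ fs/2 = 7.5 kHz, appears at 1.32 kHz.
15.24 kHz mod fs = 0.24 kHz.
0.24 kHz ≤ fs/2 = 7.5 kHz, appears at 0.24 kHz.
Distinct values: {0.24 kHz, 1.32 kHz, 5.92 kHz, 6.98 kHz}.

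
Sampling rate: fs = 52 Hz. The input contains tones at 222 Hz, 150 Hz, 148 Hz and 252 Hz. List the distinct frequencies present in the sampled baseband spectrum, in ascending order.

fs/2 = 26 Hz.
222 Hz mod fs = 14 Hz.
14 Hz ≤ fs/2 = 26 Hz, appears at 14 Hz.
150 Hz mod fs = 46 Hz.
46 Hz > fs/2 = 26 Hz, folds to fs − 46 Hz = 6 Hz.
148 Hz mod fs = 44 Hz.
44 Hz > fs/2 = 26 Hz, folds to fs − 44 Hz = 8 Hz.
252 Hz mod fs = 44 Hz.
44 Hz > fs/2 = 26 Hz, folds to fs − 44 Hz = 8 Hz.
Distinct values: {6 Hz, 8 Hz, 14 Hz}.

6 Hz, 8 Hz, 14 Hz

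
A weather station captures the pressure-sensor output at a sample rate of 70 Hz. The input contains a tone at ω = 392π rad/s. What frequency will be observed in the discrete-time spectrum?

ω = 392π rad/s → f = ω/(2π) = 196 Hz.
196 Hz mod fs = 56 Hz.
56 Hz > fs/2 = 35 Hz, folds to fs − 56 Hz = 14 Hz.

14 Hz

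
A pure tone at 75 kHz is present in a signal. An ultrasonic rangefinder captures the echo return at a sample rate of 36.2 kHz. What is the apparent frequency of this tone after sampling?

75 kHz mod fs = 2.6 kHz.
2.6 kHz ≤ fs/2 = 18.1 kHz, appears at 2.6 kHz.

2.6 kHz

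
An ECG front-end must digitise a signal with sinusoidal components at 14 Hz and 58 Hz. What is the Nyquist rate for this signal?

Highest-frequency component: 58 Hz.
Nyquist rate = 2 × 58 Hz = 116 Hz.

116 Hz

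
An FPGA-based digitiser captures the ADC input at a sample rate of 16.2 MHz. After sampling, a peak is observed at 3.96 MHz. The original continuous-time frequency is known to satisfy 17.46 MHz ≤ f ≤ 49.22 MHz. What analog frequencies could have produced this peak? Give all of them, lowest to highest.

Frequencies that alias to 3.96 MHz are k·fs ± 3.96 MHz for integer k ≥ 0.
k=0: 3.96 MHz.
k=1: 12.24 MHz, 20.16 MHz.
k=2: 28.44 MHz, 36.36 MHz.
k=3: 44.64 MHz, 52.56 MHz.
k=4: 60.84 MHz, 68.76 MHz.
Within [17.46 MHz, 49.22 MHz]: 20.16 MHz, 28.44 MHz, 36.36 MHz, 44.64 MHz.

20.16 MHz, 28.44 MHz, 36.36 MHz, 44.64 MHz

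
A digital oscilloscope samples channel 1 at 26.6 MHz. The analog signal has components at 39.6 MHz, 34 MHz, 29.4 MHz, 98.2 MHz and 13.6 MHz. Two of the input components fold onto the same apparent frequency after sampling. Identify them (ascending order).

13.6 MHz, 39.6 MHz

fs/2 = 13.3 MHz.
39.6 MHz mod fs = 13 MHz.
13 MHz ≤ fs/2 = 13.3 MHz, appears at 13 MHz.
34 MHz mod fs = 7.4 MHz.
7.4 MHz ≤ fs/2 = 13.3 MHz, appears at 7.4 MHz.
29.4 MHz mod fs = 2.8 MHz.
2.8 MHz ≤ fs/2 = 13.3 MHz, appears at 2.8 MHz.
98.2 MHz mod fs = 18.4 MHz.
18.4 MHz > fs/2 = 13.3 MHz, folds to fs − 18.4 MHz = 8.2 MHz.
13.6 MHz > fs/2 = 13.3 MHz, folds to fs − 13.6 MHz = 13 MHz.
13.6 MHz and 39.6 MHz both map to 13 MHz.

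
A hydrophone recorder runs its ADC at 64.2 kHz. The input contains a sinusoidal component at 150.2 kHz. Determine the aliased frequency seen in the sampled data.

150.2 kHz mod fs = 21.8 kHz.
21.8 kHz ≤ fs/2 = 32.1 kHz, appears at 21.8 kHz.

21.8 kHz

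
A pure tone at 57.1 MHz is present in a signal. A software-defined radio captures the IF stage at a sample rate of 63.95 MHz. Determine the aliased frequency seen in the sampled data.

6.85 MHz

57.1 MHz > fs/2 = 31.975 MHz, folds to fs − 57.1 MHz = 6.85 MHz.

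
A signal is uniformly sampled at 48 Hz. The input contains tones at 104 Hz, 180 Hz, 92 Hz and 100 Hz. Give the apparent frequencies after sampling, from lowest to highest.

fs/2 = 24 Hz.
104 Hz mod fs = 8 Hz.
8 Hz ≤ fs/2 = 24 Hz, appears at 8 Hz.
180 Hz mod fs = 36 Hz.
36 Hz > fs/2 = 24 Hz, folds to fs − 36 Hz = 12 Hz.
92 Hz mod fs = 44 Hz.
44 Hz > fs/2 = 24 Hz, folds to fs − 44 Hz = 4 Hz.
100 Hz mod fs = 4 Hz.
4 Hz ≤ fs/2 = 24 Hz, appears at 4 Hz.
Distinct values: {4 Hz, 8 Hz, 12 Hz}.

4 Hz, 8 Hz, 12 Hz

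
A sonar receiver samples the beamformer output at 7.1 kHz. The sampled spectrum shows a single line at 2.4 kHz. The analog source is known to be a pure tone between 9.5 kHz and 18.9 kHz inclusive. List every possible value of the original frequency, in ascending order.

Frequencies that alias to 2.4 kHz are k·fs ± 2.4 kHz for integer k ≥ 0.
k=0: 2.4 kHz.
k=1: 4.7 kHz, 9.5 kHz.
k=2: 11.8 kHz, 16.6 kHz.
k=3: 18.9 kHz, 23.7 kHz.
k=4: 26 kHz, 30.8 kHz.
Within [9.5 kHz, 18.9 kHz]: 9.5 kHz, 11.8 kHz, 16.6 kHz, 18.9 kHz.

9.5 kHz, 11.8 kHz, 16.6 kHz, 18.9 kHz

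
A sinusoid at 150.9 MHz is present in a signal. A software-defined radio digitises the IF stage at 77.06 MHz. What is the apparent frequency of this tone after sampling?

3.22 MHz

150.9 MHz mod fs = 73.84 MHz.
73.84 MHz > fs/2 = 38.53 MHz, folds to fs − 73.84 MHz = 3.22 MHz.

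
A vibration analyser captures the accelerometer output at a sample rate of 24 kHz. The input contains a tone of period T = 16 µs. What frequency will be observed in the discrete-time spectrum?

9.5 kHz

T = 16 µs → f = 1/T = 62.5 kHz.
62.5 kHz mod fs = 14.5 kHz.
14.5 kHz > fs/2 = 12 kHz, folds to fs − 14.5 kHz = 9.5 kHz.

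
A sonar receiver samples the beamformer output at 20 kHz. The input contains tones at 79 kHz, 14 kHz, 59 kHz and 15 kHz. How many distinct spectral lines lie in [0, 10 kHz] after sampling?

3

fs/2 = 10 kHz.
79 kHz mod fs = 19 kHz.
19 kHz > fs/2 = 10 kHz, folds to fs − 19 kHz = 1 kHz.
14 kHz > fs/2 = 10 kHz, folds to fs − 14 kHz = 6 kHz.
59 kHz mod fs = 19 kHz.
19 kHz > fs/2 = 10 kHz, folds to fs − 19 kHz = 1 kHz.
15 kHz > fs/2 = 10 kHz, folds to fs − 15 kHz = 5 kHz.
Distinct values: {1 kHz, 5 kHz, 6 kHz} → 3.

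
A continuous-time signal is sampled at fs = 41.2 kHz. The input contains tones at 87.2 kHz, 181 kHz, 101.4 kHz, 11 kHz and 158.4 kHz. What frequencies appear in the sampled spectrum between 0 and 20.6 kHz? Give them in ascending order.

fs/2 = 20.6 kHz.
87.2 kHz mod fs = 4.8 kHz.
4.8 kHz ≤ fs/2 = 20.6 kHz, appears at 4.8 kHz.
181 kHz mod fs = 16.2 kHz.
16.2 kHz ≤ fs/2 = 20.6 kHz, appears at 16.2 kHz.
101.4 kHz mod fs = 19 kHz.
19 kHz ≤ fs/2 = 20.6 kHz, appears at 19 kHz.
11 kHz ≤ fs/2 = 20.6 kHz, passes unchanged.
158.4 kHz mod fs = 34.8 kHz.
34.8 kHz > fs/2 = 20.6 kHz, folds to fs − 34.8 kHz = 6.4 kHz.
Distinct values: {4.8 kHz, 6.4 kHz, 11 kHz, 16.2 kHz, 19 kHz}.

4.8 kHz, 6.4 kHz, 11 kHz, 16.2 kHz, 19 kHz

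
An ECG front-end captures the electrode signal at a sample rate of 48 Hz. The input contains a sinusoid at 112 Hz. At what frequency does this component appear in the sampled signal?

112 Hz mod fs = 16 Hz.
16 Hz ≤ fs/2 = 24 Hz, appears at 16 Hz.

16 Hz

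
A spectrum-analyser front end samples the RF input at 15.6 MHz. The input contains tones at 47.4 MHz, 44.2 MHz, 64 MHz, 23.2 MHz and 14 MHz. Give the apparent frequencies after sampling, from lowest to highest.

0.6 MHz, 1.6 MHz, 2.6 MHz, 7.6 MHz

fs/2 = 7.8 MHz.
47.4 MHz mod fs = 0.6 MHz.
0.6 MHz ≤ fs/2 = 7.8 MHz, appears at 0.6 MHz.
44.2 MHz mod fs = 13 MHz.
13 MHz > fs/2 = 7.8 MHz, folds to fs − 13 MHz = 2.6 MHz.
64 MHz mod fs = 1.6 MHz.
1.6 MHz ≤ fs/2 = 7.8 MHz, appears at 1.6 MHz.
23.2 MHz mod fs = 7.6 MHz.
7.6 MHz ≤ fs/2 = 7.8 MHz, appears at 7.6 MHz.
14 MHz > fs/2 = 7.8 MHz, folds to fs − 14 MHz = 1.6 MHz.
Distinct values: {0.6 MHz, 1.6 MHz, 2.6 MHz, 7.6 MHz}.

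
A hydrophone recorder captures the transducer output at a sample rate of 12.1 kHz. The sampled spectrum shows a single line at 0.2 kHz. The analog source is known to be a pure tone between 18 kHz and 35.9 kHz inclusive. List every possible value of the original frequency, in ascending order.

24 kHz, 24.4 kHz

Frequencies that alias to 0.2 kHz are k·fs ± 0.2 kHz for integer k ≥ 0.
k=0: 0.2 kHz.
k=1: 11.9 kHz, 12.3 kHz.
k=2: 24 kHz, 24.4 kHz.
k=3: 36.1 kHz, 36.5 kHz.
Within [18 kHz, 35.9 kHz]: 24 kHz, 24.4 kHz.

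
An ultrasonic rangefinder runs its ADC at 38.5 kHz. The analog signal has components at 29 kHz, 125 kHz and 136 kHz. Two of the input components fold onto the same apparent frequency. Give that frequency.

9.5 kHz

fs/2 = 19.25 kHz.
29 kHz > fs/2 = 19.25 kHz, folds to fs − 29 kHz = 9.5 kHz.
125 kHz mod fs = 9.5 kHz.
9.5 kHz ≤ fs/2 = 19.25 kHz, appears at 9.5 kHz.
136 kHz mod fs = 20.5 kHz.
20.5 kHz > fs/2 = 19.25 kHz, folds to fs − 20.5 kHz = 18 kHz.
29 kHz and 125 kHz both map to 9.5 kHz.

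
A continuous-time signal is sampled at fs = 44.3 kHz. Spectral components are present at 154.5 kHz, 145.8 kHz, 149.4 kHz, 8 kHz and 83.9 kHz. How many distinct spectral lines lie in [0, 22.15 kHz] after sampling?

fs/2 = 22.15 kHz.
154.5 kHz mod fs = 21.6 kHz.
21.6 kHz ≤ fs/2 = 22.15 kHz, appears at 21.6 kHz.
145.8 kHz mod fs = 12.9 kHz.
12.9 kHz ≤ fs/2 = 22.15 kHz, appears at 12.9 kHz.
149.4 kHz mod fs = 16.5 kHz.
16.5 kHz ≤ fs/2 = 22.15 kHz, appears at 16.5 kHz.
8 kHz ≤ fs/2 = 22.15 kHz, passes unchanged.
83.9 kHz mod fs = 39.6 kHz.
39.6 kHz > fs/2 = 22.15 kHz, folds to fs − 39.6 kHz = 4.7 kHz.
Distinct values: {4.7 kHz, 8 kHz, 12.9 kHz, 16.5 kHz, 21.6 kHz} → 5.

5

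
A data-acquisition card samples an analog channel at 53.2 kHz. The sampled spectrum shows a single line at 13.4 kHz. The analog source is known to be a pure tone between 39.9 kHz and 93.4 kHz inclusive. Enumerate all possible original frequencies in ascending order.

Frequencies that alias to 13.4 kHz are k·fs ± 13.4 kHz for integer k ≥ 0.
k=0: 13.4 kHz.
k=1: 39.8 kHz, 66.6 kHz.
k=2: 93 kHz, 119.8 kHz.
k=3: 146.2 kHz, 173 kHz.
Within [39.9 kHz, 93.4 kHz]: 66.6 kHz, 93 kHz.

66.6 kHz, 93 kHz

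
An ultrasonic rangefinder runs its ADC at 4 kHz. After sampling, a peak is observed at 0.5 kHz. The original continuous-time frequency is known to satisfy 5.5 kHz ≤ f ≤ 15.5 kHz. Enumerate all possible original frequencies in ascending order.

Frequencies that alias to 0.5 kHz are k·fs ± 0.5 kHz for integer k ≥ 0.
k=0: 0.5 kHz.
k=1: 3.5 kHz, 4.5 kHz.
k=2: 7.5 kHz, 8.5 kHz.
k=3: 11.5 kHz, 12.5 kHz.
k=4: 15.5 kHz, 16.5 kHz.
k=5: 19.5 kHz, 20.5 kHz.
Within [5.5 kHz, 15.5 kHz]: 7.5 kHz, 8.5 kHz, 11.5 kHz, 12.5 kHz, 15.5 kHz.

7.5 kHz, 8.5 kHz, 11.5 kHz, 12.5 kHz, 15.5 kHz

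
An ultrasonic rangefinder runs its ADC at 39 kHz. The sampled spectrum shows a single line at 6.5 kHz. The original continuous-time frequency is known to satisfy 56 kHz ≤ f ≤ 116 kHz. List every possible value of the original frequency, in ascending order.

Frequencies that alias to 6.5 kHz are k·fs ± 6.5 kHz for integer k ≥ 0.
k=0: 6.5 kHz.
k=1: 32.5 kHz, 45.5 kHz.
k=2: 71.5 kHz, 84.5 kHz.
k=3: 110.5 kHz, 123.5 kHz.
k=4: 149.5 kHz, 162.5 kHz.
Within [56 kHz, 116 kHz]: 71.5 kHz, 84.5 kHz, 110.5 kHz.

71.5 kHz, 84.5 kHz, 110.5 kHz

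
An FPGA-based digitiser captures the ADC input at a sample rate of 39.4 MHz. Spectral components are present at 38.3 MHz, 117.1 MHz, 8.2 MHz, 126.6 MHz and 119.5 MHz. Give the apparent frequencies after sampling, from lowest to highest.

fs/2 = 19.7 MHz.
38.3 MHz > fs/2 = 19.7 MHz, folds to fs − 38.3 MHz = 1.1 MHz.
117.1 MHz mod fs = 38.3 MHz.
38.3 MHz > fs/2 = 19.7 MHz, folds to fs − 38.3 MHz = 1.1 MHz.
8.2 MHz ≤ fs/2 = 19.7 MHz, passes unchanged.
126.6 MHz mod fs = 8.4 MHz.
8.4 MHz ≤ fs/2 = 19.7 MHz, appears at 8.4 MHz.
119.5 MHz mod fs = 1.3 MHz.
1.3 MHz ≤ fs/2 = 19.7 MHz, appears at 1.3 MHz.
Distinct values: {1.1 MHz, 1.3 MHz, 8.2 MHz, 8.4 MHz}.

1.1 MHz, 1.3 MHz, 8.2 MHz, 8.4 MHz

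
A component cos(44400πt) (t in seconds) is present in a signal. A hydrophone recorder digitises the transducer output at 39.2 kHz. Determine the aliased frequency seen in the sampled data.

ω = 44400π rad/s → f = ω/(2π) = 22200 Hz = 22.2 kHz.
22.2 kHz > fs/2 = 19.6 kHz, folds to fs − 22.2 kHz = 17 kHz.

17 kHz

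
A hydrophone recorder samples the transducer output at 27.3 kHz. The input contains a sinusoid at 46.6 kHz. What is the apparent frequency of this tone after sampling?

8 kHz

46.6 kHz mod fs = 19.3 kHz.
19.3 kHz > fs/2 = 13.65 kHz, folds to fs − 19.3 kHz = 8 kHz.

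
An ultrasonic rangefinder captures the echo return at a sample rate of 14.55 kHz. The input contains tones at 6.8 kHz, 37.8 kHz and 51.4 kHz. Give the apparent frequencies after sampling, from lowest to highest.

fs/2 = 7.275 kHz.
6.8 kHz ≤ fs/2 = 7.275 kHz, passes unchanged.
37.8 kHz mod fs = 8.7 kHz.
8.7 kHz > fs/2 = 7.275 kHz, folds to fs − 8.7 kHz = 5.85 kHz.
51.4 kHz mod fs = 7.75 kHz.
7.75 kHz > fs/2 = 7.275 kHz, folds to fs − 7.75 kHz = 6.8 kHz.
Distinct values: {5.85 kHz, 6.8 kHz}.

5.85 kHz, 6.8 kHz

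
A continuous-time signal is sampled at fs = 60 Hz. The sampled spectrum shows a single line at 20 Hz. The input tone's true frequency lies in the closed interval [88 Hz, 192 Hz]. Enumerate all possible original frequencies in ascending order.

100 Hz, 140 Hz, 160 Hz

Frequencies that alias to 20 Hz are k·fs ± 20 Hz for integer k ≥ 0.
k=0: 20 Hz.
k=1: 40 Hz, 80 Hz.
k=2: 100 Hz, 140 Hz.
k=3: 160 Hz, 200 Hz.
k=4: 220 Hz, 260 Hz.
Within [88 Hz, 192 Hz]: 100 Hz, 140 Hz, 160 Hz.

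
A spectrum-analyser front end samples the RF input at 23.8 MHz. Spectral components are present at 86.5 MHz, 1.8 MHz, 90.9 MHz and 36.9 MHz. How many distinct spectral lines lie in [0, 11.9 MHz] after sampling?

4

fs/2 = 11.9 MHz.
86.5 MHz mod fs = 15.1 MHz.
15.1 MHz > fs/2 = 11.9 MHz, folds to fs − 15.1 MHz = 8.7 MHz.
1.8 MHz ≤ fs/2 = 11.9 MHz, passes unchanged.
90.9 MHz mod fs = 19.5 MHz.
19.5 MHz > fs/2 = 11.9 MHz, folds to fs − 19.5 MHz = 4.3 MHz.
36.9 MHz mod fs = 13.1 MHz.
13.1 MHz > fs/2 = 11.9 MHz, folds to fs − 13.1 MHz = 10.7 MHz.
Distinct values: {1.8 MHz, 4.3 MHz, 8.7 MHz, 10.7 MHz} → 4.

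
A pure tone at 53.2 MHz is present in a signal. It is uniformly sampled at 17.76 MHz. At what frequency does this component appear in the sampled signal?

0.08 MHz

53.2 MHz mod fs = 17.68 MHz.
17.68 MHz > fs/2 = 8.88 MHz, folds to fs − 17.68 MHz = 0.08 MHz.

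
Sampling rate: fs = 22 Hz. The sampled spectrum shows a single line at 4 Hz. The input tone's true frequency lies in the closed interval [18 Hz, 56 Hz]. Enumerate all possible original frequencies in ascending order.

18 Hz, 26 Hz, 40 Hz, 48 Hz

Frequencies that alias to 4 Hz are k·fs ± 4 Hz for integer k ≥ 0.
k=0: 4 Hz.
k=1: 18 Hz, 26 Hz.
k=2: 40 Hz, 48 Hz.
k=3: 62 Hz, 70 Hz.
Within [18 Hz, 56 Hz]: 18 Hz, 26 Hz, 40 Hz, 48 Hz.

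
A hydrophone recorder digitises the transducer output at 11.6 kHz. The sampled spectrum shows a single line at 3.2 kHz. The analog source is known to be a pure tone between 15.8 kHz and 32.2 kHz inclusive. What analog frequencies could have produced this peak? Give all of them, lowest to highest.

20 kHz, 26.4 kHz, 31.6 kHz

Frequencies that alias to 3.2 kHz are k·fs ± 3.2 kHz for integer k ≥ 0.
k=0: 3.2 kHz.
k=1: 8.4 kHz, 14.8 kHz.
k=2: 20 kHz, 26.4 kHz.
k=3: 31.6 kHz, 38 kHz.
k=4: 43.2 kHz, 49.6 kHz.
Within [15.8 kHz, 32.2 kHz]: 20 kHz, 26.4 kHz, 31.6 kHz.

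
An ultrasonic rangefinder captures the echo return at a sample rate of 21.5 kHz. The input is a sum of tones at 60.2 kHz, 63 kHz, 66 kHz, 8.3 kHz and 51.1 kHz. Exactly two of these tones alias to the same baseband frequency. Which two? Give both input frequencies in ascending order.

63 kHz, 66 kHz

fs/2 = 10.75 kHz.
60.2 kHz mod fs = 17.2 kHz.
17.2 kHz > fs/2 = 10.75 kHz, folds to fs − 17.2 kHz = 4.3 kHz.
63 kHz mod fs = 20 kHz.
20 kHz > fs/2 = 10.75 kHz, folds to fs − 20 kHz = 1.5 kHz.
66 kHz mod fs = 1.5 kHz.
1.5 kHz ≤ fs/2 = 10.75 kHz, appears at 1.5 kHz.
8.3 kHz ≤ fs/2 = 10.75 kHz, passes unchanged.
51.1 kHz mod fs = 8.1 kHz.
8.1 kHz ≤ fs/2 = 10.75 kHz, appears at 8.1 kHz.
63 kHz and 66 kHz both map to 1.5 kHz.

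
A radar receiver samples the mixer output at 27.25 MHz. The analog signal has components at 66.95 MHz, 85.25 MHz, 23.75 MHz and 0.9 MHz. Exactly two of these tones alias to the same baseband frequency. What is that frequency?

fs/2 = 13.625 MHz.
66.95 MHz mod fs = 12.45 MHz.
12.45 MHz ≤ fs/2 = 13.625 MHz, appears at 12.45 MHz.
85.25 MHz mod fs = 3.5 MHz.
3.5 MHz ≤ fs/2 = 13.625 MHz, appears at 3.5 MHz.
23.75 MHz > fs/2 = 13.625 MHz, folds to fs − 23.75 MHz = 3.5 MHz.
0.9 MHz ≤ fs/2 = 13.625 MHz, passes unchanged.
23.75 MHz and 85.25 MHz both map to 3.5 MHz.

3.5 MHz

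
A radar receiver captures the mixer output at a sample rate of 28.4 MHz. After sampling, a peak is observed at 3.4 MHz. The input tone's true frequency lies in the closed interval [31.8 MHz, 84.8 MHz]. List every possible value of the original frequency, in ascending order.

31.8 MHz, 53.4 MHz, 60.2 MHz, 81.8 MHz

Frequencies that alias to 3.4 MHz are k·fs ± 3.4 MHz for integer k ≥ 0.
k=0: 3.4 MHz.
k=1: 25 MHz, 31.8 MHz.
k=2: 53.4 MHz, 60.2 MHz.
k=3: 81.8 MHz, 88.6 MHz.
k=4: 110.2 MHz, 117 MHz.
Within [31.8 MHz, 84.8 MHz]: 31.8 MHz, 53.4 MHz, 60.2 MHz, 81.8 MHz.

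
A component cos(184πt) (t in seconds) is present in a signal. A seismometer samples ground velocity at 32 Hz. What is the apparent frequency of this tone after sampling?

ω = 184π rad/s → f = ω/(2π) = 92 Hz.
92 Hz mod fs = 28 Hz.
28 Hz > fs/2 = 16 Hz, folds to fs − 28 Hz = 4 Hz.

4 Hz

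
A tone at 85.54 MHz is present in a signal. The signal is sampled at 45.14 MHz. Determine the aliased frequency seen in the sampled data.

4.74 MHz

85.54 MHz mod fs = 40.4 MHz.
40.4 MHz > fs/2 = 22.57 MHz, folds to fs − 40.4 MHz = 4.74 MHz.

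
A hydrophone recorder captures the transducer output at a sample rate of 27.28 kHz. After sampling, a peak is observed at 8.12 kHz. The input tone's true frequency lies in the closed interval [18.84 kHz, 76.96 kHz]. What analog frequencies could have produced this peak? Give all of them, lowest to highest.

19.16 kHz, 35.4 kHz, 46.44 kHz, 62.68 kHz, 73.72 kHz

Frequencies that alias to 8.12 kHz are k·fs ± 8.12 kHz for integer k ≥ 0.
k=0: 8.12 kHz.
k=1: 19.16 kHz, 35.4 kHz.
k=2: 46.44 kHz, 62.68 kHz.
k=3: 73.72 kHz, 89.96 kHz.
k=4: 101 kHz, 117.24 kHz.
Within [18.84 kHz, 76.96 kHz]: 19.16 kHz, 35.4 kHz, 46.44 kHz, 62.68 kHz, 73.72 kHz.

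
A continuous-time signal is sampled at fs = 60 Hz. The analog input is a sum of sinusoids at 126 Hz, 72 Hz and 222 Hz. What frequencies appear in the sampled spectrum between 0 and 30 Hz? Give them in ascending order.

fs/2 = 30 Hz.
126 Hz mod fs = 6 Hz.
6 Hz ≤ fs/2 = 30 Hz, appears at 6 Hz.
72 Hz mod fs = 12 Hz.
12 Hz ≤ fs/2 = 30 Hz, appears at 12 Hz.
222 Hz mod fs = 42 Hz.
42 Hz > fs/2 = 30 Hz, folds to fs − 42 Hz = 18 Hz.
Distinct values: {6 Hz, 12 Hz, 18 Hz}.

6 Hz, 12 Hz, 18 Hz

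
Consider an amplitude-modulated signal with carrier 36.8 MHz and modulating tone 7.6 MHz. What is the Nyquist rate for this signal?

88.8 MHz

AM sidebands sit at fc ± fm = 29.2 MHz and 44.4 MHz.
Highest-frequency component: 44.4 MHz.
Nyquist rate = 2 × 44.4 MHz = 88.8 MHz.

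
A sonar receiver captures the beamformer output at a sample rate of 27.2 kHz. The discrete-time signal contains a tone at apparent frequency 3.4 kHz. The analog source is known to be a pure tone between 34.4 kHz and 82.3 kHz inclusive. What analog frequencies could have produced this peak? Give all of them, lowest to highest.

51 kHz, 57.8 kHz, 78.2 kHz

Frequencies that alias to 3.4 kHz are k·fs ± 3.4 kHz for integer k ≥ 0.
k=0: 3.4 kHz.
k=1: 23.8 kHz, 30.6 kHz.
k=2: 51 kHz, 57.8 kHz.
k=3: 78.2 kHz, 85 kHz.
k=4: 105.4 kHz, 112.2 kHz.
Within [34.4 kHz, 82.3 kHz]: 51 kHz, 57.8 kHz, 78.2 kHz.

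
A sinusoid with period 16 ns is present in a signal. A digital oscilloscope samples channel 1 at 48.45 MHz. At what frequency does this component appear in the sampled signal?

T = 16 ns → f = 1/T = 62.5 MHz.
62.5 MHz mod fs = 14.05 MHz.
14.05 MHz ≤ fs/2 = 24.225 MHz, appears at 14.05 MHz.

14.05 MHz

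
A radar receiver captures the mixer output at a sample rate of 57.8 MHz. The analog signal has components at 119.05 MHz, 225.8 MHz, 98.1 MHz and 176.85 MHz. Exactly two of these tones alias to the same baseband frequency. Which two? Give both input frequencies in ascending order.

fs/2 = 28.9 MHz.
119.05 MHz mod fs = 3.45 MHz.
3.45 MHz ≤ fs/2 = 28.9 MHz, appears at 3.45 MHz.
225.8 MHz mod fs = 52.4 MHz.
52.4 MHz > fs/2 = 28.9 MHz, folds to fs − 52.4 MHz = 5.4 MHz.
98.1 MHz mod fs = 40.3 MHz.
40.3 MHz > fs/2 = 28.9 MHz, folds to fs − 40.3 MHz = 17.5 MHz.
176.85 MHz mod fs = 3.45 MHz.
3.45 MHz ≤ fs/2 = 28.9 MHz, appears at 3.45 MHz.
119.05 MHz and 176.85 MHz both map to 3.45 MHz.

119.05 MHz, 176.85 MHz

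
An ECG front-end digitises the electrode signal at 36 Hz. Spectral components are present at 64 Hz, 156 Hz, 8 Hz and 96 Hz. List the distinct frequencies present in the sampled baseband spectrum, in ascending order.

8 Hz, 12 Hz

fs/2 = 18 Hz.
64 Hz mod fs = 28 Hz.
28 Hz > fs/2 = 18 Hz, folds to fs − 28 Hz = 8 Hz.
156 Hz mod fs = 12 Hz.
12 Hz ≤ fs/2 = 18 Hz, appears at 12 Hz.
8 Hz ≤ fs/2 = 18 Hz, passes unchanged.
96 Hz mod fs = 24 Hz.
24 Hz > fs/2 = 18 Hz, folds to fs − 24 Hz = 12 Hz.
Distinct values: {8 Hz, 12 Hz}.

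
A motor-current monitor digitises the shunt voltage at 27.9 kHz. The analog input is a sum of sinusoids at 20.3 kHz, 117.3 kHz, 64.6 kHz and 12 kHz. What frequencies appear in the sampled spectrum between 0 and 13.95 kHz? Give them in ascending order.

5.7 kHz, 7.6 kHz, 8.8 kHz, 12 kHz

fs/2 = 13.95 kHz.
20.3 kHz > fs/2 = 13.95 kHz, folds to fs − 20.3 kHz = 7.6 kHz.
117.3 kHz mod fs = 5.7 kHz.
5.7 kHz ≤ fs/2 = 13.95 kHz, appears at 5.7 kHz.
64.6 kHz mod fs = 8.8 kHz.
8.8 kHz ≤ fs/2 = 13.95 kHz, appears at 8.8 kHz.
12 kHz ≤ fs/2 = 13.95 kHz, passes unchanged.
Distinct values: {5.7 kHz, 7.6 kHz, 8.8 kHz, 12 kHz}.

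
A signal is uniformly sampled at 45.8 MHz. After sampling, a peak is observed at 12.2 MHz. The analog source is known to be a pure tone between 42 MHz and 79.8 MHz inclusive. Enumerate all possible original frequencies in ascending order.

58 MHz, 79.4 MHz

Frequencies that alias to 12.2 MHz are k·fs ± 12.2 MHz for integer k ≥ 0.
k=0: 12.2 MHz.
k=1: 33.6 MHz, 58 MHz.
k=2: 79.4 MHz, 103.8 MHz.
k=3: 125.2 MHz, 149.6 MHz.
Within [42 MHz, 79.8 MHz]: 58 MHz, 79.4 MHz.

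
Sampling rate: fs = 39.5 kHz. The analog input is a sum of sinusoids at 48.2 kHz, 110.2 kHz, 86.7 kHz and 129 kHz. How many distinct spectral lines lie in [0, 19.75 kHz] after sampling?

4

fs/2 = 19.75 kHz.
48.2 kHz mod fs = 8.7 kHz.
8.7 kHz ≤ fs/2 = 19.75 kHz, appears at 8.7 kHz.
110.2 kHz mod fs = 31.2 kHz.
31.2 kHz > fs/2 = 19.75 kHz, folds to fs − 31.2 kHz = 8.3 kHz.
86.7 kHz mod fs = 7.7 kHz.
7.7 kHz ≤ fs/2 = 19.75 kHz, appears at 7.7 kHz.
129 kHz mod fs = 10.5 kHz.
10.5 kHz ≤ fs/2 = 19.75 kHz, appears at 10.5 kHz.
Distinct values: {7.7 kHz, 8.3 kHz, 8.7 kHz, 10.5 kHz} → 4.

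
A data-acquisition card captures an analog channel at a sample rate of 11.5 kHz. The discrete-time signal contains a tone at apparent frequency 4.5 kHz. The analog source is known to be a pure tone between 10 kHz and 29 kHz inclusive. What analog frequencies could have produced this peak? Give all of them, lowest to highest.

Frequencies that alias to 4.5 kHz are k·fs ± 4.5 kHz for integer k ≥ 0.
k=0: 4.5 kHz.
k=1: 7 kHz, 16 kHz.
k=2: 18.5 kHz, 27.5 kHz.
k=3: 30 kHz, 39 kHz.
Within [10 kHz, 29 kHz]: 16 kHz, 18.5 kHz, 27.5 kHz.

16 kHz, 18.5 kHz, 27.5 kHz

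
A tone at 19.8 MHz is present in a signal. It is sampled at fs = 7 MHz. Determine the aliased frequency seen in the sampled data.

1.2 MHz

19.8 MHz mod fs = 5.8 MHz.
5.8 MHz > fs/2 = 3.5 MHz, folds to fs − 5.8 MHz = 1.2 MHz.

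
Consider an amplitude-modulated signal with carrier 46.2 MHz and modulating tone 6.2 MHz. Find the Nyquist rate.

AM sidebands sit at fc ± fm = 40 MHz and 52.4 MHz.
Highest-frequency component: 52.4 MHz.
Nyquist rate = 2 × 52.4 MHz = 104.8 MHz.

104.8 MHz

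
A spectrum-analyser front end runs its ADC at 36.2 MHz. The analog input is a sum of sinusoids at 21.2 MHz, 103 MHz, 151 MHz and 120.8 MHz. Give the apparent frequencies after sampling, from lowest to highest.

fs/2 = 18.1 MHz.
21.2 MHz > fs/2 = 18.1 MHz, folds to fs − 21.2 MHz = 15 MHz.
103 MHz mod fs = 30.6 MHz.
30.6 MHz > fs/2 = 18.1 MHz, folds to fs − 30.6 MHz = 5.6 MHz.
151 MHz mod fs = 6.2 MHz.
6.2 MHz ≤ fs/2 = 18.1 MHz, appears at 6.2 MHz.
120.8 MHz mod fs = 12.2 MHz.
12.2 MHz ≤ fs/2 = 18.1 MHz, appears at 12.2 MHz.
Distinct values: {5.6 MHz, 6.2 MHz, 12.2 MHz, 15 MHz}.

5.6 MHz, 6.2 MHz, 12.2 MHz, 15 MHz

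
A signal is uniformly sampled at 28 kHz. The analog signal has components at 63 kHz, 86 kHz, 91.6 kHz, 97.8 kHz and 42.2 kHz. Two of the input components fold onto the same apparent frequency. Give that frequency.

fs/2 = 14 kHz.
63 kHz mod fs = 7 kHz.
7 kHz ≤ fs/2 = 14 kHz, appears at 7 kHz.
86 kHz mod fs = 2 kHz.
2 kHz ≤ fs/2 = 14 kHz, appears at 2 kHz.
91.6 kHz mod fs = 7.6 kHz.
7.6 kHz ≤ fs/2 = 14 kHz, appears at 7.6 kHz.
97.8 kHz mod fs = 13.8 kHz.
13.8 kHz ≤ fs/2 = 14 kHz, appears at 13.8 kHz.
42.2 kHz mod fs = 14.2 kHz.
14.2 kHz > fs/2 = 14 kHz, folds to fs − 14.2 kHz = 13.8 kHz.
42.2 kHz and 97.8 kHz both map to 13.8 kHz.

13.8 kHz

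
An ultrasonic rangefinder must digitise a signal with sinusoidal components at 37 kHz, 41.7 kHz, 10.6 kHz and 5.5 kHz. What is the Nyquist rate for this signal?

83.4 kHz

Highest-frequency component: 41.7 kHz.
Nyquist rate = 2 × 41.7 kHz = 83.4 kHz.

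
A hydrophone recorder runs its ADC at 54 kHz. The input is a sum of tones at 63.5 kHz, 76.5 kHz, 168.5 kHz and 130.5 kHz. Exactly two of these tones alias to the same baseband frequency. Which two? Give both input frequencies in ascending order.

fs/2 = 27 kHz.
63.5 kHz mod fs = 9.5 kHz.
9.5 kHz ≤ fs/2 = 27 kHz, appears at 9.5 kHz.
76.5 kHz mod fs = 22.5 kHz.
22.5 kHz ≤ fs/2 = 27 kHz, appears at 22.5 kHz.
168.5 kHz mod fs = 6.5 kHz.
6.5 kHz ≤ fs/2 = 27 kHz, appears at 6.5 kHz.
130.5 kHz mod fs = 22.5 kHz.
22.5 kHz ≤ fs/2 = 27 kHz, appears at 22.5 kHz.
76.5 kHz and 130.5 kHz both map to 22.5 kHz.

76.5 kHz, 130.5 kHz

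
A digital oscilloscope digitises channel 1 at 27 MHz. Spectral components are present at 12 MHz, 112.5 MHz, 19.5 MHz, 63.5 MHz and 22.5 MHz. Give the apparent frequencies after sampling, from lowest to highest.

4.5 MHz, 7.5 MHz, 9.5 MHz, 12 MHz

fs/2 = 13.5 MHz.
12 MHz ≤ fs/2 = 13.5 MHz, passes unchanged.
112.5 MHz mod fs = 4.5 MHz.
4.5 MHz ≤ fs/2 = 13.5 MHz, appears at 4.5 MHz.
19.5 MHz > fs/2 = 13.5 MHz, folds to fs − 19.5 MHz = 7.5 MHz.
63.5 MHz mod fs = 9.5 MHz.
9.5 MHz ≤ fs/2 = 13.5 MHz, appears at 9.5 MHz.
22.5 MHz > fs/2 = 13.5 MHz, folds to fs − 22.5 MHz = 4.5 MHz.
Distinct values: {4.5 MHz, 7.5 MHz, 9.5 MHz, 12 MHz}.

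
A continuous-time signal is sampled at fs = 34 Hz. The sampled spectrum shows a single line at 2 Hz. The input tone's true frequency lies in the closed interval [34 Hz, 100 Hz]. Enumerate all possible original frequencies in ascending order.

36 Hz, 66 Hz, 70 Hz, 100 Hz

Frequencies that alias to 2 Hz are k·fs ± 2 Hz for integer k ≥ 0.
k=0: 2 Hz.
k=1: 32 Hz, 36 Hz.
k=2: 66 Hz, 70 Hz.
k=3: 100 Hz, 104 Hz.
k=4: 134 Hz, 138 Hz.
Within [34 Hz, 100 Hz]: 36 Hz, 66 Hz, 70 Hz, 100 Hz.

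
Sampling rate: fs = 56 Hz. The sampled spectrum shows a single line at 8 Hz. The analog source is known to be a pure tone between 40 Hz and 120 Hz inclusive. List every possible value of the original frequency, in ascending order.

Frequencies that alias to 8 Hz are k·fs ± 8 Hz for integer k ≥ 0.
k=0: 8 Hz.
k=1: 48 Hz, 64 Hz.
k=2: 104 Hz, 120 Hz.
k=3: 160 Hz, 176 Hz.
Within [40 Hz, 120 Hz]: 48 Hz, 64 Hz, 104 Hz, 120 Hz.

48 Hz, 64 Hz, 104 Hz, 120 Hz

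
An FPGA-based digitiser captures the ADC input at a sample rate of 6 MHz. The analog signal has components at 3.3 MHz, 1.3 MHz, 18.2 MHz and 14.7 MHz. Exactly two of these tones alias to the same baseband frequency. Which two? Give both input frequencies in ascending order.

3.3 MHz, 14.7 MHz

fs/2 = 3 MHz.
3.3 MHz > fs/2 = 3 MHz, folds to fs − 3.3 MHz = 2.7 MHz.
1.3 MHz ≤ fs/2 = 3 MHz, passes unchanged.
18.2 MHz mod fs = 0.2 MHz.
0.2 MHz ≤ fs/2 = 3 MHz, appears at 0.2 MHz.
14.7 MHz mod fs = 2.7 MHz.
2.7 MHz ≤ fs/2 = 3 MHz, appears at 2.7 MHz.
3.3 MHz and 14.7 MHz both map to 2.7 MHz.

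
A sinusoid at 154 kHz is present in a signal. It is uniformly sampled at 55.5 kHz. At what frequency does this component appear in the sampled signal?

154 kHz mod fs = 43 kHz.
43 kHz > fs/2 = 27.75 kHz, folds to fs − 43 kHz = 12.5 kHz.

12.5 kHz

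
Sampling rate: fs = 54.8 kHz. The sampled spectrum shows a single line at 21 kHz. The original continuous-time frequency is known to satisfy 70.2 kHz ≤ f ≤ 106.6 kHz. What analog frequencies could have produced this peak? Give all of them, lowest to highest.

Frequencies that alias to 21 kHz are k·fs ± 21 kHz for integer k ≥ 0.
k=0: 21 kHz.
k=1: 33.8 kHz, 75.8 kHz.
k=2: 88.6 kHz, 130.6 kHz.
k=3: 143.4 kHz, 185.4 kHz.
Within [70.2 kHz, 106.6 kHz]: 75.8 kHz, 88.6 kHz.

75.8 kHz, 88.6 kHz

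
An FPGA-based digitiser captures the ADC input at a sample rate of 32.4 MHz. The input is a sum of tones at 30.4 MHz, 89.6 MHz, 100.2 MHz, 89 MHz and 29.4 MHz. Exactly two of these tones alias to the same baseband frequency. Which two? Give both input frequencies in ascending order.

fs/2 = 16.2 MHz.
30.4 MHz > fs/2 = 16.2 MHz, folds to fs − 30.4 MHz = 2 MHz.
89.6 MHz mod fs = 24.8 MHz.
24.8 MHz > fs/2 = 16.2 MHz, folds to fs − 24.8 MHz = 7.6 MHz.
100.2 MHz mod fs = 3 MHz.
3 MHz ≤ fs/2 = 16.2 MHz, appears at 3 MHz.
89 MHz mod fs = 24.2 MHz.
24.2 MHz > fs/2 = 16.2 MHz, folds to fs − 24.2 MHz = 8.2 MHz.
29.4 MHz > fs/2 = 16.2 MHz, folds to fs − 29.4 MHz = 3 MHz.
29.4 MHz and 100.2 MHz both map to 3 MHz.

29.4 MHz, 100.2 MHz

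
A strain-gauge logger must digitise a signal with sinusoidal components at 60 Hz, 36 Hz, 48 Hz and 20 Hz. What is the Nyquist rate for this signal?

Highest-frequency component: 60 Hz.
Nyquist rate = 2 × 60 Hz = 120 Hz.

120 Hz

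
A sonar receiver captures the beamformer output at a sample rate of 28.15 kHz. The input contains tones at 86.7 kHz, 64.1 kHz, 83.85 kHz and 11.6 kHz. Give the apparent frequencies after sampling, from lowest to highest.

0.6 kHz, 2.25 kHz, 7.8 kHz, 11.6 kHz

fs/2 = 14.075 kHz.
86.7 kHz mod fs = 2.25 kHz.
2.25 kHz ≤ fs/2 = 14.075 kHz, appears at 2.25 kHz.
64.1 kHz mod fs = 7.8 kHz.
7.8 kHz ≤ fs/2 = 14.075 kHz, appears at 7.8 kHz.
83.85 kHz mod fs = 27.55 kHz.
27.55 kHz > fs/2 = 14.075 kHz, folds to fs − 27.55 kHz = 0.6 kHz.
11.6 kHz ≤ fs/2 = 14.075 kHz, passes unchanged.
Distinct values: {0.6 kHz, 2.25 kHz, 7.8 kHz, 11.6 kHz}.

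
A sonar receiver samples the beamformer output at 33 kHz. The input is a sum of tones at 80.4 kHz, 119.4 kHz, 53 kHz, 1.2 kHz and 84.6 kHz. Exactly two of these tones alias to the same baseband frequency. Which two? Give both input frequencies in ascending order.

80.4 kHz, 84.6 kHz

fs/2 = 16.5 kHz.
80.4 kHz mod fs = 14.4 kHz.
14.4 kHz ≤ fs/2 = 16.5 kHz, appears at 14.4 kHz.
119.4 kHz mod fs = 20.4 kHz.
20.4 kHz > fs/2 = 16.5 kHz, folds to fs − 20.4 kHz = 12.6 kHz.
53 kHz mod fs = 20 kHz.
20 kHz > fs/2 = 16.5 kHz, folds to fs − 20 kHz = 13 kHz.
1.2 kHz ≤ fs/2 = 16.5 kHz, passes unchanged.
84.6 kHz mod fs = 18.6 kHz.
18.6 kHz > fs/2 = 16.5 kHz, folds to fs − 18.6 kHz = 14.4 kHz.
80.4 kHz and 84.6 kHz both map to 14.4 kHz.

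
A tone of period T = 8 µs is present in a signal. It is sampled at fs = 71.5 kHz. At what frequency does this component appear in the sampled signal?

T = 8 µs → f = 1/T = 125 kHz.
125 kHz mod fs = 53.5 kHz.
53.5 kHz > fs/2 = 35.75 kHz, folds to fs − 53.5 kHz = 18 kHz.

18 kHz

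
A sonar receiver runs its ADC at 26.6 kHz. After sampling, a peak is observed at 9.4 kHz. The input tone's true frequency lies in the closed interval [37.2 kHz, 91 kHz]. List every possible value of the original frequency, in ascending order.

Frequencies that alias to 9.4 kHz are k·fs ± 9.4 kHz for integer k ≥ 0.
k=0: 9.4 kHz.
k=1: 17.2 kHz, 36 kHz.
k=2: 43.8 kHz, 62.6 kHz.
k=3: 70.4 kHz, 89.2 kHz.
k=4: 97 kHz, 115.8 kHz.
Within [37.2 kHz, 91 kHz]: 43.8 kHz, 62.6 kHz, 70.4 kHz, 89.2 kHz.

43.8 kHz, 62.6 kHz, 70.4 kHz, 89.2 kHz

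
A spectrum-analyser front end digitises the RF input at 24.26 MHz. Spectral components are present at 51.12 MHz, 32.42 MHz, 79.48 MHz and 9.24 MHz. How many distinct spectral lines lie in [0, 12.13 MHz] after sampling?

4

fs/2 = 12.13 MHz.
51.12 MHz mod fs = 2.6 MHz.
2.6 MHz ≤ fs/2 = 12.13 MHz, appears at 2.6 MHz.
32.42 MHz mod fs = 8.16 MHz.
8.16 MHz ≤ fs/2 = 12.13 MHz, appears at 8.16 MHz.
79.48 MHz mod fs = 6.7 MHz.
6.7 MHz ≤ fs/2 = 12.13 MHz, appears at 6.7 MHz.
9.24 MHz ≤ fs/2 = 12.13 MHz, passes unchanged.
Distinct values: {2.6 MHz, 6.7 MHz, 8.16 MHz, 9.24 MHz} → 4.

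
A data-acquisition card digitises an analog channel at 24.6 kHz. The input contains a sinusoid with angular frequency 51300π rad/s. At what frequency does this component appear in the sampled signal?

1.05 kHz

ω = 51300π rad/s → f = ω/(2π) = 25650 Hz = 25.65 kHz.
25.65 kHz mod fs = 1.05 kHz.
1.05 kHz ≤ fs/2 = 12.3 kHz, appears at 1.05 kHz.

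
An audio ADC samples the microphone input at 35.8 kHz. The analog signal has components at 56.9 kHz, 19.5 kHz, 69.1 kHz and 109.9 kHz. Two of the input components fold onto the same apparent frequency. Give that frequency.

2.5 kHz

fs/2 = 17.9 kHz.
56.9 kHz mod fs = 21.1 kHz.
21.1 kHz > fs/2 = 17.9 kHz, folds to fs − 21.1 kHz = 14.7 kHz.
19.5 kHz > fs/2 = 17.9 kHz, folds to fs − 19.5 kHz = 16.3 kHz.
69.1 kHz mod fs = 33.3 kHz.
33.3 kHz > fs/2 = 17.9 kHz, folds to fs − 33.3 kHz = 2.5 kHz.
109.9 kHz mod fs = 2.5 kHz.
2.5 kHz ≤ fs/2 = 17.9 kHz, appears at 2.5 kHz.
69.1 kHz and 109.9 kHz both map to 2.5 kHz.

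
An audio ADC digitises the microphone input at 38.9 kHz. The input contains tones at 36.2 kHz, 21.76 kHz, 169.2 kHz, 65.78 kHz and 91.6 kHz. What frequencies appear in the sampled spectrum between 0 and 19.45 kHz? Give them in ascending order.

fs/2 = 19.45 kHz.
36.2 kHz > fs/2 = 19.45 kHz, folds to fs − 36.2 kHz = 2.7 kHz.
21.76 kHz > fs/2 = 19.45 kHz, folds to fs − 21.76 kHz = 17.14 kHz.
169.2 kHz mod fs = 13.6 kHz.
13.6 kHz ≤ fs/2 = 19.45 kHz, appears at 13.6 kHz.
65.78 kHz mod fs = 26.88 kHz.
26.88 kHz > fs/2 = 19.45 kHz, folds to fs − 26.88 kHz = 12.02 kHz.
91.6 kHz mod fs = 13.8 kHz.
13.8 kHz ≤ fs/2 = 19.45 kHz, appears at 13.8 kHz.
Distinct values: {2.7 kHz, 12.02 kHz, 13.6 kHz, 13.8 kHz, 17.14 kHz}.

2.7 kHz, 12.02 kHz, 13.6 kHz, 13.8 kHz, 17.14 kHz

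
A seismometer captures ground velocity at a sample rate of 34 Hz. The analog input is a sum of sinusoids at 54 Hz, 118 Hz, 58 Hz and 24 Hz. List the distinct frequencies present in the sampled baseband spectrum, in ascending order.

fs/2 = 17 Hz.
54 Hz mod fs = 20 Hz.
20 Hz > fs/2 = 17 Hz, folds to fs − 20 Hz = 14 Hz.
118 Hz mod fs = 16 Hz.
16 Hz ≤ fs/2 = 17 Hz, appears at 16 Hz.
58 Hz mod fs = 24 Hz.
24 Hz > fs/2 = 17 Hz, folds to fs − 24 Hz = 10 Hz.
24 Hz > fs/2 = 17 Hz, folds to fs − 24 Hz = 10 Hz.
Distinct values: {10 Hz, 14 Hz, 16 Hz}.

10 Hz, 14 Hz, 16 Hz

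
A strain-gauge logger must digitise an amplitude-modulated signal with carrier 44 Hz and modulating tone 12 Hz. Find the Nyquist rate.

AM sidebands sit at fc ± fm = 32 Hz and 56 Hz.
Highest-frequency component: 56 Hz.
Nyquist rate = 2 × 56 Hz = 112 Hz.

112 Hz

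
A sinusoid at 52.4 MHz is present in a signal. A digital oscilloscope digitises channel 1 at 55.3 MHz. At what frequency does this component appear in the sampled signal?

2.9 MHz

52.4 MHz > fs/2 = 27.65 MHz, folds to fs − 52.4 MHz = 2.9 MHz.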